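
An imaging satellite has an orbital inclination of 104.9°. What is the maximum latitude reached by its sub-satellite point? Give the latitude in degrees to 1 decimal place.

75.1°

Retrograde orbit: the ground track reaches ±(180° − i) = ±(180 − 104.9) = ±75.1°.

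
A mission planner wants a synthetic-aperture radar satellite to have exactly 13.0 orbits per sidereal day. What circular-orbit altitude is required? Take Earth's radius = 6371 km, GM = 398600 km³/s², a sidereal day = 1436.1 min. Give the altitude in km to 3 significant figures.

Required period T = 86166 / 13.0 = 6628.2 s.
From T = 2π√(a³/μ): a = (μ T²/4π²)^(1/3) = (398600 × 6628.2² / 4π²)^(1/3) = 7626 km.
Altitude h = a − R = 7626 − 6371 = 1255 km.

1260 km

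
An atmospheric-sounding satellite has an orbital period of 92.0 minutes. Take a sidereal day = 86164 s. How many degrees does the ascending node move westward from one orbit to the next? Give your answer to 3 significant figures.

23.1°

T = 92.0 min = 5520.0 s.
During one orbit Earth rotates (5520.0 / 86164) × 360° = 23.06°.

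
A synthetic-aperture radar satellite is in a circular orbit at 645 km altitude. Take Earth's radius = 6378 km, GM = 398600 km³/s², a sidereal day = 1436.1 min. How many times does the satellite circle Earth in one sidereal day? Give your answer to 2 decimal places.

Semi-major axis a = 6378 + 645 = 7023 km. Period T = 2π√(a³/μ) = 2π√(7023³/398600) = 5857.3 s = 97.62 min.
Orbits per sidereal day = 86166 / 5857.3 = 14.711.

14.71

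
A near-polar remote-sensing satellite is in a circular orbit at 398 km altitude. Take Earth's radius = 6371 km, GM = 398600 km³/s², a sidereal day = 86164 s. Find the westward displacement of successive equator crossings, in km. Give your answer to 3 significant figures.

Semi-major axis a = 6371 + 398 = 6769 km. Period T = 2π√(a³/μ) = 2π√(6769³/398600) = 5542.4 s = 92.37 min.
During one orbit Earth rotates (5542.4 / 86164) × 360° = 23.16°.
At the equator that is 23.16° × (2π·6371/360) km/° = 23.16 × 111.2 = 2575 km.

2570 km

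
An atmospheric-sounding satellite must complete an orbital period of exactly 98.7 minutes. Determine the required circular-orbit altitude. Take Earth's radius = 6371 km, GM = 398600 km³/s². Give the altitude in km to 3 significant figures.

704 km

T = 98.7 min = 5922.0 s.
From T = 2π√(a³/μ): a = (μ T²/4π²)^(1/3) = (398600 × 5922.0² / 4π²)^(1/3) = 7075 km.
Altitude h = a − R = 7075 − 6371 = 704 km.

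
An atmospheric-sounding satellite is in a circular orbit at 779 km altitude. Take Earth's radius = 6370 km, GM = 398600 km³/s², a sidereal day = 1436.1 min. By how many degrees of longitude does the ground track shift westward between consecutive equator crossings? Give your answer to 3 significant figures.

Semi-major axis a = 6370 + 779 = 7149 km. Period T = 2π√(a³/μ) = 2π√(7149³/398600) = 6015.6 s = 100.26 min.
During one orbit Earth rotates (6015.6 / 86166) × 360° = 25.13°.

25.1°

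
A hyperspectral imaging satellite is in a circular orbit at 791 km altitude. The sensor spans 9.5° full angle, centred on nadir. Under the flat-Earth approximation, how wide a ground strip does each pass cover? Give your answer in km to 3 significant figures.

131 km

Half-angle = 9.5°/2 = 4.75°.
Swath width ≈ 2h·tan(θ/2) = 2 × 791 × tan(4.75°) = 131.5 km.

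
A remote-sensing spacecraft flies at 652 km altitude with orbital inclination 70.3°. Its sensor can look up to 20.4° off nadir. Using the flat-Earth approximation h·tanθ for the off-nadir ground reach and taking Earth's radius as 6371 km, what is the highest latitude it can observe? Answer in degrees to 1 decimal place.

72.5°

For a prograde orbit the ground track reaches latitude ±i = ±70.3°.
Sensor half-swath on the ground ≈ 652·tan(20.4°) = 242 km = 2.18° of latitude.
Maximum observable latitude ≈ 70.3 + 2.18 = 72.5°.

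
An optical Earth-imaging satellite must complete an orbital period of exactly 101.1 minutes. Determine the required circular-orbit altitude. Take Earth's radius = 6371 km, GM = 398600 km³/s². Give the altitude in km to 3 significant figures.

T = 101.1 min = 6066.0 s.
From T = 2π√(a³/μ): a = (μ T²/4π²)^(1/3) = (398600 × 6066.0² / 4π²)^(1/3) = 7189 km.
Altitude h = a − R = 7189 − 6371 = 818 km.

818 km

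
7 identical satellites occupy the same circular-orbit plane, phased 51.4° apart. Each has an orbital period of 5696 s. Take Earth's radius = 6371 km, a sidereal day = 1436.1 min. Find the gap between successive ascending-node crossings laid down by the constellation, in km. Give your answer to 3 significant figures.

378 km

Single-satellite node shift = (5696.0/86166) × 360° = 23.80°.
With 7 satellites evenly phased, successive equator crossings are 23.80/7 = 3.400° apart.
That is 3.400 × 111.2 = 378 km at the equator.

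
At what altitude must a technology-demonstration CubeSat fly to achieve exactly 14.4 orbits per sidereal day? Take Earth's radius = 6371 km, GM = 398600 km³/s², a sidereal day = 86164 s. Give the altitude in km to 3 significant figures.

Required period T = 86164 / 14.4 = 5983.6 s.
From T = 2π√(a³/μ): a = (μ T²/4π²)^(1/3) = (398600 × 5983.6² / 4π²)^(1/3) = 7124 km.
Altitude h = a − R = 7124 − 6371 = 753 km.

753 km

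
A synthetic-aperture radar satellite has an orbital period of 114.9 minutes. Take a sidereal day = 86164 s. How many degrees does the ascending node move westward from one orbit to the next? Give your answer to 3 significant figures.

T = 114.9 min = 6894.0 s.
During one orbit Earth rotates (6894.0 / 86164) × 360° = 28.80°.

28.8°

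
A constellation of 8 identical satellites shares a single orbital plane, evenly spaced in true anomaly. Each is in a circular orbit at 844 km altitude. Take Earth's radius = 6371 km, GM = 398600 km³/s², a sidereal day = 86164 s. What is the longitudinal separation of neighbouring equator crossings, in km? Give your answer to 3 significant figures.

Semi-major axis a = 6371 + 844 = 7215 km. Period T = 2π√(a³/μ) = 2π√(7215³/398600) = 6099.1 s = 101.65 min.
Single-satellite node shift = (6099.1/86164) × 360° = 25.48°.
With 8 satellites evenly phased, successive equator crossings are 25.48/8 = 3.185° apart.
That is 3.185 × 111.2 = 354 km at the equator.

354 km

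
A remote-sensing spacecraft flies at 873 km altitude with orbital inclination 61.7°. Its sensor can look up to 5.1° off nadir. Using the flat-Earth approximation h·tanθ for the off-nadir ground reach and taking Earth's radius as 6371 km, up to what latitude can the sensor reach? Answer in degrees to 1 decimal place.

62.4°

For a prograde orbit the ground track reaches latitude ±i = ±61.7°.
Sensor half-swath on the ground ≈ 873·tan(5.1°) = 78 km = 0.70° of latitude.
Maximum observable latitude ≈ 61.7 + 0.70 = 62.4°.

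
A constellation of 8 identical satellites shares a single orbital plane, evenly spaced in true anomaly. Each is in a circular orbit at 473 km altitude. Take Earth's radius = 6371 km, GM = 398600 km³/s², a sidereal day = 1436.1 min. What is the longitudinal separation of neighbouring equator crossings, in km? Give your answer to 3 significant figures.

Semi-major axis a = 6371 + 473 = 6844 km. Period T = 2π√(a³/μ) = 2π√(6844³/398600) = 5634.8 s = 93.91 min.
Single-satellite node shift = (5634.8/86166) × 360° = 23.54°.
With 8 satellites evenly phased, successive equator crossings are 23.54/8 = 2.943° apart.
That is 2.943 × 111.2 = 327 km at the equator.

327 km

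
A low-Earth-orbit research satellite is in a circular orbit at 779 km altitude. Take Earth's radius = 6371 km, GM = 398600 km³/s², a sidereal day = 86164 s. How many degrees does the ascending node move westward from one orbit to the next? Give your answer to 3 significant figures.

Semi-major axis a = 6371 + 779 = 7150 km. Period T = 2π√(a³/μ) = 2π√(7150³/398600) = 6016.9 s = 100.28 min.
During one orbit Earth rotates (6016.9 / 86164) × 360° = 25.14°.

25.1°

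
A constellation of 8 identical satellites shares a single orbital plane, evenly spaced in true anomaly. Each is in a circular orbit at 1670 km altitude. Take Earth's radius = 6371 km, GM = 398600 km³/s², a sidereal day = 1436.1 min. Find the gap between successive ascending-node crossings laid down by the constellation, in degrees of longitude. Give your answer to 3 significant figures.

Semi-major axis a = 6371 + 1670 = 8041 km. Period T = 2π√(a³/μ) = 2π√(8041³/398600) = 7175.9 s = 119.60 min.
Single-satellite node shift = (7175.9/86166) × 360° = 29.98°.
With 8 satellites evenly phased, successive equator crossings are 29.98/8 = 3.748° apart.

3.75°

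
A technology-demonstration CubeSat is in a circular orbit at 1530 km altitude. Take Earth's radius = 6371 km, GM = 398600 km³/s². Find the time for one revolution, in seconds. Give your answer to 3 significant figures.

6990 seconds

Semi-major axis a = 6371 + 1530 = 7901 km. Period T = 2π√(a³/μ) = 2π√(7901³/398600) = 6989.3 s = 116.49 min.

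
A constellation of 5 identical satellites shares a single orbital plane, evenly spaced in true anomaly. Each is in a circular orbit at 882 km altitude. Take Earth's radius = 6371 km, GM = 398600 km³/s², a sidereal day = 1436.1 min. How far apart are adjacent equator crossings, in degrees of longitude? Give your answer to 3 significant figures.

Semi-major axis a = 6371 + 882 = 7253 km. Period T = 2π√(a³/μ) = 2π√(7253³/398600) = 6147.3 s = 102.46 min.
Single-satellite node shift = (6147.3/86166) × 360° = 25.68°.
With 5 satellites evenly phased, successive equator crossings are 25.68/5 = 5.137° apart.

5.14°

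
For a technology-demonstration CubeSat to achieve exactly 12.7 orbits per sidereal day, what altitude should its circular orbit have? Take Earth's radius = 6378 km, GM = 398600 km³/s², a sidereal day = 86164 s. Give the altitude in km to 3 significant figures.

Required period T = 86164 / 12.7 = 6784.6 s.
From T = 2π√(a³/μ): a = (μ T²/4π²)^(1/3) = (398600 × 6784.6² / 4π²)^(1/3) = 7746 km.
Altitude h = a − R = 7746 − 6378 = 1368 km.

1370 km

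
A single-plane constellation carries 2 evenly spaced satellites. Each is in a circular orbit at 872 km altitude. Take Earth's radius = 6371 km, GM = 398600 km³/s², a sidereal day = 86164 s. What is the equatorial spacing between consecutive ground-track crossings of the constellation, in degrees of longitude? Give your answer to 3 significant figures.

12.8°

Semi-major axis a = 6371 + 872 = 7243 km. Period T = 2π√(a³/μ) = 2π√(7243³/398600) = 6134.6 s = 102.24 min.
Single-satellite node shift = (6134.6/86164) × 360° = 25.63°.
With 2 satellites evenly phased, successive equator crossings are 25.63/2 = 12.816° apart.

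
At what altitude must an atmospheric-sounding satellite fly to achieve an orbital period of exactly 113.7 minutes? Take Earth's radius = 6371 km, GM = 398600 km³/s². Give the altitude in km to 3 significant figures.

T = 113.7 min = 6822.0 s.
From T = 2π√(a³/μ): a = (μ T²/4π²)^(1/3) = (398600 × 6822.0² / 4π²)^(1/3) = 7774 km.
Altitude h = a − R = 7774 − 6371 = 1403 km.

1400 km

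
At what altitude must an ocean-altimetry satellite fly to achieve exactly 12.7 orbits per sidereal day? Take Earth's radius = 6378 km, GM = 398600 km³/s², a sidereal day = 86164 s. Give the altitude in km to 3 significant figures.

Required period T = 86164 / 12.7 = 6784.6 s.
From T = 2π√(a³/μ): a = (μ T²/4π²)^(1/3) = (398600 × 6784.6² / 4π²)^(1/3) = 7746 km.
Altitude h = a − R = 7746 − 6378 = 1368 km.

1370 km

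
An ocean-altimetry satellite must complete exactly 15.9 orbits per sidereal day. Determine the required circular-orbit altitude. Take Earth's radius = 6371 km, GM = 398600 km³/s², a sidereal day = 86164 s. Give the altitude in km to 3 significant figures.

Required period T = 86164 / 15.9 = 5419.1 s.
From T = 2π√(a³/μ): a = (μ T²/4π²)^(1/3) = (398600 × 5419.1² / 4π²)^(1/3) = 6668 km.
Altitude h = a − R = 6668 − 6371 = 297 km.

297 km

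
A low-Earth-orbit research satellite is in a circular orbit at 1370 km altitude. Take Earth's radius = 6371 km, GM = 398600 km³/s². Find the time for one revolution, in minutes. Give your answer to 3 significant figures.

113 min

Semi-major axis a = 6371 + 1370 = 7741 km. Period T = 2π√(a³/μ) = 2π√(7741³/398600) = 6778.1 s = 112.97 min.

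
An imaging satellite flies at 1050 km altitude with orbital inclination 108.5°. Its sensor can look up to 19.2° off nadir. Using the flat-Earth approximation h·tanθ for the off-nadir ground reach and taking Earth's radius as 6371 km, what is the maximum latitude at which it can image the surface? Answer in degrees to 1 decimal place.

74.8°

Retrograde orbit: the ground track reaches ±(180° − i) = ±(180 − 108.5) = ±71.5°.
Sensor half-swath on the ground ≈ 1050·tan(19.2°) = 366 km = 3.29° of latitude.
Maximum observable latitude ≈ 71.5 + 3.29 = 74.8°.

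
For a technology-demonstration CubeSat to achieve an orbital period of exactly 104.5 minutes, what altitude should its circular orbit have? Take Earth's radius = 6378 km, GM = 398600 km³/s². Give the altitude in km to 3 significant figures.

971 km

T = 104.5 min = 6270.0 s.
From T = 2π√(a³/μ): a = (μ T²/4π²)^(1/3) = (398600 × 6270.0² / 4π²)^(1/3) = 7349 km.
Altitude h = a − R = 7349 − 6378 = 971 km.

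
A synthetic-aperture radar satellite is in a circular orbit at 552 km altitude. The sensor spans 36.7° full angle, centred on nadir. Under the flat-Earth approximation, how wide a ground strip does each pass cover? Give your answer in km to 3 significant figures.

366 km

Half-angle = 36.7°/2 = 18.35°.
Swath width ≈ 2h·tan(θ/2) = 2 × 552 × tan(18.35°) = 366.2 km.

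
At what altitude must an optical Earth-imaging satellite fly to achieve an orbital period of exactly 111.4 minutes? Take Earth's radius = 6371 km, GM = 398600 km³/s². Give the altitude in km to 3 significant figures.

T = 111.4 min = 6684.0 s.
From T = 2π√(a³/μ): a = (μ T²/4π²)^(1/3) = (398600 × 6684.0² / 4π²)^(1/3) = 7669 km.
Altitude h = a − R = 7669 − 6371 = 1298 km.

1300 km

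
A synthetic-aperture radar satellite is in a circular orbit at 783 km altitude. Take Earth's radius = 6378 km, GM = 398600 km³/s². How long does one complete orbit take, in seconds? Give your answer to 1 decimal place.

6030.8 seconds

Semi-major axis a = 6378 + 783 = 7161 km. Period T = 2π√(a³/μ) = 2π√(7161³/398600) = 6030.8 s = 100.51 min.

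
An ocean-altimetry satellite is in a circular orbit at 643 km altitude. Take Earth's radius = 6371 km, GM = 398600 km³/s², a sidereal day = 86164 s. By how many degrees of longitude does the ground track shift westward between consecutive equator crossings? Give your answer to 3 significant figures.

24.4°

Semi-major axis a = 6371 + 643 = 7014 km. Period T = 2π√(a³/μ) = 2π√(7014³/398600) = 5846.0 s = 97.43 min.
During one orbit Earth rotates (5846.0 / 86164) × 360° = 24.43°.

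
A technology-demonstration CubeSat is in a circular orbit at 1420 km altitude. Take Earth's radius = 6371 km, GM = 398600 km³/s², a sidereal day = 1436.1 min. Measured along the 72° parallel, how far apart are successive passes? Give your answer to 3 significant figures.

Semi-major axis a = 6371 + 1420 = 7791 km. Period T = 2π√(a³/μ) = 2π√(7791³/398600) = 6843.9 s = 114.06 min.
Node shift per orbit = (6843.9/86166) × 360° = 28.59°.
Equatorial spacing = 28.59 × 111.2 km/° = 3179 km.
At 72° latitude, spacing = 3179 × cos(72°) = 983 km.

983 km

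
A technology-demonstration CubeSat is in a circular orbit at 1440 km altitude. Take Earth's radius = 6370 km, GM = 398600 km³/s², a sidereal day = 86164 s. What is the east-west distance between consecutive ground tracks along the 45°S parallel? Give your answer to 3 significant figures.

Semi-major axis a = 6370 + 1440 = 7810 km. Period T = 2π√(a³/μ) = 2π√(7810³/398600) = 6868.9 s = 114.48 min.
Node shift per orbit = (6868.9/86164) × 360° = 28.70°.
Equatorial spacing = 28.70 × 111.2 km/° = 3191 km.
At 45° latitude, spacing = 3191 × cos(45°) = 2256 km.

2260 km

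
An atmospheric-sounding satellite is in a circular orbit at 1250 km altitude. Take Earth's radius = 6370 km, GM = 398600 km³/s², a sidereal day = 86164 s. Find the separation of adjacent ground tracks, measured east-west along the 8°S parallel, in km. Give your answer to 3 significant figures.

3050 km

Semi-major axis a = 6370 + 1250 = 7620 km. Period T = 2π√(a³/μ) = 2π√(7620³/398600) = 6619.8 s = 110.33 min.
Node shift per orbit = (6619.8/86164) × 360° = 27.66°.
Equatorial spacing = 27.66 × 111.2 km/° = 3075 km.
At 8° latitude, spacing = 3075 × cos(8°) = 3045 km.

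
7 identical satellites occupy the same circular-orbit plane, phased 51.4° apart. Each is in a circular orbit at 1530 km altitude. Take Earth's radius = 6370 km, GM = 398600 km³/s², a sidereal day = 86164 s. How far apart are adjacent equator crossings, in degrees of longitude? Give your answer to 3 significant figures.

Semi-major axis a = 6370 + 1530 = 7900 km. Period T = 2π√(a³/μ) = 2π√(7900³/398600) = 6988.0 s = 116.47 min.
Single-satellite node shift = (6988.0/86164) × 360° = 29.20°.
With 7 satellites evenly phased, successive equator crossings are 29.20/7 = 4.171° apart.

4.17°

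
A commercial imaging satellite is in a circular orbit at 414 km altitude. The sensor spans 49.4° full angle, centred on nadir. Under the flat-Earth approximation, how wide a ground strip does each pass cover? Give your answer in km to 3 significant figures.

Half-angle = 49.4°/2 = 24.7°.
Swath width ≈ 2h·tan(θ/2) = 2 × 414 × tan(24.7°) = 380.8 km.

381 km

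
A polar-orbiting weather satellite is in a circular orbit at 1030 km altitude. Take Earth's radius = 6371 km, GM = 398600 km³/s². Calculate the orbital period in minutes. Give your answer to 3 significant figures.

Semi-major axis a = 6371 + 1030 = 7401 km. Period T = 2π√(a³/μ) = 2π√(7401³/398600) = 6336.5 s = 105.61 min.

106 min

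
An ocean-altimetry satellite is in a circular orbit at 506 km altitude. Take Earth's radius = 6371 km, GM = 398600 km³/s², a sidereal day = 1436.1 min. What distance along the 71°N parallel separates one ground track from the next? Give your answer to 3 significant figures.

858 km

Semi-major axis a = 6371 + 506 = 6877 km. Period T = 2π√(a³/μ) = 2π√(6877³/398600) = 5675.6 s = 94.59 min.
Node shift per orbit = (5675.6/86166) × 360° = 23.71°.
Equatorial spacing = 23.71 × 111.2 km/° = 2637 km.
At 71° latitude, spacing = 2637 × cos(71°) = 858 km.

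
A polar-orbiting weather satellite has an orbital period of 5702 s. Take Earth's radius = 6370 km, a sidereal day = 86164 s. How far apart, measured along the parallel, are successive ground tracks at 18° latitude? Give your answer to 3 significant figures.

Node shift per orbit = (5702.0/86164) × 360° = 23.82°.
Equatorial spacing = 23.82 × 111.2 km/° = 2649 km.
At 18° latitude, spacing = 2649 × cos(18°) = 2519 km.

2520 km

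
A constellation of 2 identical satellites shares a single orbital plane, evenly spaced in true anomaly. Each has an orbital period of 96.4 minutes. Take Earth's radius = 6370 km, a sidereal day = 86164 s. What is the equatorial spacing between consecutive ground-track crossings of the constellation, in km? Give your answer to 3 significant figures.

T = 96.4 min = 5784.0 s.
Single-satellite node shift = (5784.0/86164) × 360° = 24.17°.
With 2 satellites evenly phased, successive equator crossings are 24.17/2 = 12.083° apart.
That is 12.083 × 111.2 = 1343 km at the equator.

1340 km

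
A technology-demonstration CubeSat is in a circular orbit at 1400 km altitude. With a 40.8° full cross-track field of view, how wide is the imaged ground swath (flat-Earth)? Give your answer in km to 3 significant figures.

Half-angle = 40.8°/2 = 20.4°.
Swath width ≈ 2h·tan(θ/2) = 2 × 1400 × tan(20.4°) = 1041.3 km.

1040 km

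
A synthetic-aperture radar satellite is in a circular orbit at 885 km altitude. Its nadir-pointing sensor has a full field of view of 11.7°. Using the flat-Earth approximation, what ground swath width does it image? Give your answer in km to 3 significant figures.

Half-angle = 11.7°/2 = 5.85°.
Swath width ≈ 2h·tan(θ/2) = 2 × 885 × tan(5.85°) = 181.4 km.

181 km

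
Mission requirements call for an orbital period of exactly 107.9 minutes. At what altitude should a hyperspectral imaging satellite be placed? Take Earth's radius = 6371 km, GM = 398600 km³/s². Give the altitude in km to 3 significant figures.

1140 km

T = 107.9 min = 6474.0 s.
From T = 2π√(a³/μ): a = (μ T²/4π²)^(1/3) = (398600 × 6474.0² / 4π²)^(1/3) = 7508 km.
Altitude h = a − R = 7508 − 6371 = 1137 km.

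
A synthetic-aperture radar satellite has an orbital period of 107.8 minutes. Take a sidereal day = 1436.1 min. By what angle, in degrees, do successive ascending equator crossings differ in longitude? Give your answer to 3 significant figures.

27.0°

T = 107.8 min = 6468.0 s.
During one orbit Earth rotates (6468.0 / 86166) × 360° = 27.02°.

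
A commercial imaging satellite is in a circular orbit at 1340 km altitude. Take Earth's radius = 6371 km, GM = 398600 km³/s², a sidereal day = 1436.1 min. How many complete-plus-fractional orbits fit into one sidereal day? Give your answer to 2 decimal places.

12.79

Semi-major axis a = 6371 + 1340 = 7711 km. Period T = 2π√(a³/μ) = 2π√(7711³/398600) = 6738.7 s = 112.31 min.
Orbits per sidereal day = 86166 / 6738.7 = 12.787.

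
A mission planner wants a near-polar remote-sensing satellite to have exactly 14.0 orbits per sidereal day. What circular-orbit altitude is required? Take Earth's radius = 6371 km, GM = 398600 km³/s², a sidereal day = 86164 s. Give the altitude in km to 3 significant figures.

888 km

Required period T = 86164 / 14.0 = 6154.6 s.
From T = 2π√(a³/μ): a = (μ T²/4π²)^(1/3) = (398600 × 6154.6² / 4π²)^(1/3) = 7259 km.
Altitude h = a − R = 7259 − 6371 = 888 km.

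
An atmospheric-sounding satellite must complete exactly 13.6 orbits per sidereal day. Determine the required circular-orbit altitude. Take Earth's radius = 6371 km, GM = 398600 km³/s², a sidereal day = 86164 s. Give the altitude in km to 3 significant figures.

Required period T = 86164 / 13.6 = 6335.6 s.
From T = 2π√(a³/μ): a = (μ T²/4π²)^(1/3) = (398600 × 6335.6² / 4π²)^(1/3) = 7400 km.
Altitude h = a − R = 7400 − 6371 = 1029 km.

1030 km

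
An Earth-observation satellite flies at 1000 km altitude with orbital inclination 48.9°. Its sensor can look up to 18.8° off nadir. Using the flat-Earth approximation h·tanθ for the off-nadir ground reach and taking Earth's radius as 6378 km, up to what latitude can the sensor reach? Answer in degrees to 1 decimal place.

52.0°

For a prograde orbit the ground track reaches latitude ±i = ±48.9°.
Sensor half-swath on the ground ≈ 1000·tan(18.8°) = 340 km = 3.06° of latitude.
Maximum observable latitude ≈ 48.9 + 3.06 = 52.0°.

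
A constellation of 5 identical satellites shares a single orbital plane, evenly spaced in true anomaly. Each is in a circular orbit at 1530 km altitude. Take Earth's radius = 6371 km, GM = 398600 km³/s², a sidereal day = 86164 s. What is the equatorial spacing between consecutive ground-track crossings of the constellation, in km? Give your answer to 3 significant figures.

649 km

Semi-major axis a = 6371 + 1530 = 7901 km. Period T = 2π√(a³/μ) = 2π√(7901³/398600) = 6989.3 s = 116.49 min.
Single-satellite node shift = (6989.3/86164) × 360° = 29.20°.
With 5 satellites evenly phased, successive equator crossings are 29.20/5 = 5.840° apart.
That is 5.840 × 111.2 = 649 km at the equator.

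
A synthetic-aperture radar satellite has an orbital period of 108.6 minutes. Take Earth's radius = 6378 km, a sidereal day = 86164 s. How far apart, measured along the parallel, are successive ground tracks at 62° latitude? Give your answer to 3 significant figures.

T = 108.6 min = 6516.0 s.
Node shift per orbit = (6516.0/86164) × 360° = 27.22°.
Equatorial spacing = 27.22 × 111.3 km/° = 3031 km.
At 62° latitude, spacing = 3031 × cos(62°) = 1423 km.

1420 km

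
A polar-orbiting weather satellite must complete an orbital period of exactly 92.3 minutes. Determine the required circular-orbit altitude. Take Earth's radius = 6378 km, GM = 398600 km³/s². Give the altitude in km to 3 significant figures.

T = 92.3 min = 5538.0 s.
From T = 2π√(a³/μ): a = (μ T²/4π²)^(1/3) = (398600 × 5538.0² / 4π²)^(1/3) = 6765 km.
Altitude h = a − R = 6765 − 6378 = 387 km.

387 km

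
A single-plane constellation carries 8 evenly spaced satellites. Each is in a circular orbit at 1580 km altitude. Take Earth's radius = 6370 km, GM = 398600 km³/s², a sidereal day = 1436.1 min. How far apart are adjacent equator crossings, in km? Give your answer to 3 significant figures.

410 km

Semi-major axis a = 6370 + 1580 = 7950 km. Period T = 2π√(a³/μ) = 2π√(7950³/398600) = 7054.4 s = 117.57 min.
Single-satellite node shift = (7054.4/86166) × 360° = 29.47°.
With 8 satellites evenly phased, successive equator crossings are 29.47/8 = 3.684° apart.
That is 3.684 × 111.2 = 410 km at the equator.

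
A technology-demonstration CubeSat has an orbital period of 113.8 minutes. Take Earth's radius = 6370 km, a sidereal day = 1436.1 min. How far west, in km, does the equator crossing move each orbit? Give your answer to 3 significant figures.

T = 113.8 min = 6828.0 s.
During one orbit Earth rotates (6828.0 / 86166) × 360° = 28.53°.
At the equator that is 28.53° × (2π·6370/360) km/° = 28.53 × 111.2 = 3172 km.

3170 km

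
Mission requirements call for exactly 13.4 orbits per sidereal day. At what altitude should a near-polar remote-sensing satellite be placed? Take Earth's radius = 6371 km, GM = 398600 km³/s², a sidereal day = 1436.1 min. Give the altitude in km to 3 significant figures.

1100 km

Required period T = 86166 / 13.4 = 6430.3 s.
From T = 2π√(a³/μ): a = (μ T²/4π²)^(1/3) = (398600 × 6430.3² / 4π²)^(1/3) = 7474 km.
Altitude h = a − R = 7474 − 6371 = 1103 km.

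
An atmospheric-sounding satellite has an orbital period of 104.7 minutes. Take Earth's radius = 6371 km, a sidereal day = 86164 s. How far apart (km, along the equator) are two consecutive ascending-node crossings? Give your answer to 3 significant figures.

2920 km

T = 104.7 min = 6282.0 s.
During one orbit Earth rotates (6282.0 / 86164) × 360° = 26.25°.
At the equator that is 26.25° × (2π·6371/360) km/° = 26.25 × 111.2 = 2918 km.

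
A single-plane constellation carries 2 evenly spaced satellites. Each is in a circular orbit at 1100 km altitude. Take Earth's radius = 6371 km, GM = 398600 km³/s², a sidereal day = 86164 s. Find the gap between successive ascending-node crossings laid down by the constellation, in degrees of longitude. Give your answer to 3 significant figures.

13.4°

Semi-major axis a = 6371 + 1100 = 7471 km. Period T = 2π√(a³/μ) = 2π√(7471³/398600) = 6426.6 s = 107.11 min.
Single-satellite node shift = (6426.6/86164) × 360° = 26.85°.
With 2 satellites evenly phased, successive equator crossings are 26.85/2 = 13.425° apart.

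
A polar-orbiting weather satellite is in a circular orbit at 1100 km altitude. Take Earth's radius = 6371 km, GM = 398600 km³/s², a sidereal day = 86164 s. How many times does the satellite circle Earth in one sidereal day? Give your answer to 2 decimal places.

13.41

Semi-major axis a = 6371 + 1100 = 7471 km. Period T = 2π√(a³/μ) = 2π√(7471³/398600) = 6426.6 s = 107.11 min.
Orbits per sidereal day = 86164 / 6426.6 = 13.407.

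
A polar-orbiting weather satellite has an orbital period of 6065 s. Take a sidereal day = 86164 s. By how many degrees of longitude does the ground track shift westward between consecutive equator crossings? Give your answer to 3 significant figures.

25.3°

During one orbit Earth rotates (6065.0 / 86164) × 360° = 25.34°.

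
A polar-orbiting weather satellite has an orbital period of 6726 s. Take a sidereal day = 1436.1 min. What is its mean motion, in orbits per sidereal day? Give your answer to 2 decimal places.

Orbits per sidereal day = 86166 / 6726.0 = 12.811.

12.81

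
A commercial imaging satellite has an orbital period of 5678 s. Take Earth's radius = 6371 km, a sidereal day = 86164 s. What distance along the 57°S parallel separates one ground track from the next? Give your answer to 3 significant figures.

1440 km

Node shift per orbit = (5678.0/86164) × 360° = 23.72°.
Equatorial spacing = 23.72 × 111.2 km/° = 2638 km.
At 57° latitude, spacing = 2638 × cos(57°) = 1437 km.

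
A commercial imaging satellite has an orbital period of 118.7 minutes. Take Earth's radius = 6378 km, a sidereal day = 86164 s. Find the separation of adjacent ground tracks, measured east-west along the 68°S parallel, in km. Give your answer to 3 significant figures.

T = 118.7 min = 7122.0 s.
Node shift per orbit = (7122.0/86164) × 360° = 29.76°.
Equatorial spacing = 29.76 × 111.3 km/° = 3312 km.
At 68° latitude, spacing = 3312 × cos(68°) = 1241 km.

1240 km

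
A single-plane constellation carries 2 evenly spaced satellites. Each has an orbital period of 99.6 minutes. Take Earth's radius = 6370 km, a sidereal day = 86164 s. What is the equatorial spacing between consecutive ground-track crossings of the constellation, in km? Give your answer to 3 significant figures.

T = 99.6 min = 5976.0 s.
Single-satellite node shift = (5976.0/86164) × 360° = 24.97°.
With 2 satellites evenly phased, successive equator crossings are 24.97/2 = 12.484° apart.
That is 12.484 × 111.2 = 1388 km at the equator.

1390 km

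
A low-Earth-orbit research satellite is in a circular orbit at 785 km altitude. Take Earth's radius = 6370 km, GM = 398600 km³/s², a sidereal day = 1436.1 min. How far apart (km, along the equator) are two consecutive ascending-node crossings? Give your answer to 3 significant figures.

Semi-major axis a = 6370 + 785 = 7155 km. Period T = 2π√(a³/μ) = 2π√(7155³/398600) = 6023.2 s = 100.39 min.
During one orbit Earth rotates (6023.2 / 86166) × 360° = 25.16°.
At the equator that is 25.16° × (2π·6370/360) km/° = 25.16 × 111.2 = 2798 km.

2800 km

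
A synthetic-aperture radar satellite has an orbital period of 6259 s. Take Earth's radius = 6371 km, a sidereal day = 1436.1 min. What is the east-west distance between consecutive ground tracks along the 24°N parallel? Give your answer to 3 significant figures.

Node shift per orbit = (6259.0/86166) × 360° = 26.15°.
Equatorial spacing = 26.15 × 111.2 km/° = 2908 km.
At 24° latitude, spacing = 2908 × cos(24°) = 2656 km.

2660 km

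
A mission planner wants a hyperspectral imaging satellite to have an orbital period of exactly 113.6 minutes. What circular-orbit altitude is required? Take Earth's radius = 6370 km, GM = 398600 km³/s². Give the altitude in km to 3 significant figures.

1400 km

T = 113.6 min = 6816.0 s.
From T = 2π√(a³/μ): a = (μ T²/4π²)^(1/3) = (398600 × 6816.0² / 4π²)^(1/3) = 7770 km.
Altitude h = a − R = 7770 − 6370 = 1400 km.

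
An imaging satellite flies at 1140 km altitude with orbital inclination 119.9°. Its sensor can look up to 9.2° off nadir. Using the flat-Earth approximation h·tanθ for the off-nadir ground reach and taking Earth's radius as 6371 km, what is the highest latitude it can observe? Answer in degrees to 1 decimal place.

Retrograde orbit: the ground track reaches ±(180° − i) = ±(180 − 119.9) = ±60.1°.
Sensor half-swath on the ground ≈ 1140·tan(9.2°) = 185 km = 1.66° of latitude.
Maximum observable latitude ≈ 60.1 + 1.66 = 61.8°.

61.8°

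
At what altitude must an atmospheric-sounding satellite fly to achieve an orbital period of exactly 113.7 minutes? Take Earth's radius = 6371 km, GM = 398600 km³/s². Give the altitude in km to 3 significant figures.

T = 113.7 min = 6822.0 s.
From T = 2π√(a³/μ): a = (μ T²/4π²)^(1/3) = (398600 × 6822.0² / 4π²)^(1/3) = 7774 km.
Altitude h = a − R = 7774 − 6371 = 1403 km.

1400 km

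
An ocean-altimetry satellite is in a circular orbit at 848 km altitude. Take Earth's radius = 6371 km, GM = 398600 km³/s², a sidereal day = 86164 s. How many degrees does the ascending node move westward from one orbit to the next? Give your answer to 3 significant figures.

Semi-major axis a = 6371 + 848 = 7219 km. Period T = 2π√(a³/μ) = 2π√(7219³/398600) = 6104.2 s = 101.74 min.
During one orbit Earth rotates (6104.2 / 86164) × 360° = 25.50°.

25.5°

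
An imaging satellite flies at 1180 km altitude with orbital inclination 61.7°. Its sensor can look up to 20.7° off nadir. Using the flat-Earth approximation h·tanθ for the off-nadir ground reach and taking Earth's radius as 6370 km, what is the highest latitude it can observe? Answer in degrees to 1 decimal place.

For a prograde orbit the ground track reaches latitude ±i = ±61.7°.
Sensor half-swath on the ground ≈ 1180·tan(20.7°) = 446 km = 4.01° of latitude.
Maximum observable latitude ≈ 61.7 + 4.01 = 65.7°.

65.7°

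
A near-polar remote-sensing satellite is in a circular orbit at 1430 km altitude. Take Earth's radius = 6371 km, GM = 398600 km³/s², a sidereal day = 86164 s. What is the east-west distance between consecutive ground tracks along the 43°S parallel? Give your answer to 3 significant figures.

Semi-major axis a = 6371 + 1430 = 7801 km. Period T = 2π√(a³/μ) = 2π√(7801³/398600) = 6857.0 s = 114.28 min.
Node shift per orbit = (6857.0/86164) × 360° = 28.65°.
Equatorial spacing = 28.65 × 111.2 km/° = 3186 km.
At 43° latitude, spacing = 3186 × cos(43°) = 2330 km.

2330 km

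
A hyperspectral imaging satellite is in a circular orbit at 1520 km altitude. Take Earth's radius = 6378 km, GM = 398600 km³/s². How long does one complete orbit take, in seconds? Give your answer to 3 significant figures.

Semi-major axis a = 6378 + 1520 = 7898 km. Period T = 2π√(a³/μ) = 2π√(7898³/398600) = 6985.3 s = 116.42 min.

6990 seconds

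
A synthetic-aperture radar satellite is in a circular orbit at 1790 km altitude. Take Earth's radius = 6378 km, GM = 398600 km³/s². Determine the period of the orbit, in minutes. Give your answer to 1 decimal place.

Semi-major axis a = 6378 + 1790 = 8168 km. Period T = 2π√(a³/μ) = 2π√(8168³/398600) = 7346.6 s = 122.44 min.

122.4 min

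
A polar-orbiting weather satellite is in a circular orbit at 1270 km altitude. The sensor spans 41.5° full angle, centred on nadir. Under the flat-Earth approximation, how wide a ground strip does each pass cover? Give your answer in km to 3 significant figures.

Half-angle = 41.5°/2 = 20.75°.
Swath width ≈ 2h·tan(θ/2) = 2 × 1270 × tan(20.75°) = 962.3 km.

962 km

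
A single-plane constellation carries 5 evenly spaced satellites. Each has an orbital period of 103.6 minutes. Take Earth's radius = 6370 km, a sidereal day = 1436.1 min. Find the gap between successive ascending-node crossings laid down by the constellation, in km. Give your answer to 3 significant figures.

577 km

T = 103.6 min = 6216.0 s.
Single-satellite node shift = (6216.0/86166) × 360° = 25.97°.
With 5 satellites evenly phased, successive equator crossings are 25.97/5 = 5.194° apart.
That is 5.194 × 111.2 = 577 km at the equator.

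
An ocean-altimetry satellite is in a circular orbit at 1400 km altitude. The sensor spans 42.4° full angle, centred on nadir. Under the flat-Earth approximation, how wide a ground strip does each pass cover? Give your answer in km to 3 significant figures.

1090 km

Half-angle = 42.4°/2 = 21.2°.
Swath width ≈ 2h·tan(θ/2) = 2 × 1400 × tan(21.2°) = 1086.0 km.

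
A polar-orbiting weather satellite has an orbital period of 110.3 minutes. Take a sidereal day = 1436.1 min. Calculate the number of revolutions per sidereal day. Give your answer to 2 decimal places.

13.02

T = 110.3 min = 6618.0 s.
Orbits per sidereal day = 86166 / 6618.0 = 13.020.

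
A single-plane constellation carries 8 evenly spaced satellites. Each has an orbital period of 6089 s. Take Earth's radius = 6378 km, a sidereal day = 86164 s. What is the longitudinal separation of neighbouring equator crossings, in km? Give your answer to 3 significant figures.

Single-satellite node shift = (6089.0/86164) × 360° = 25.44°.
With 8 satellites evenly phased, successive equator crossings are 25.44/8 = 3.180° apart.
That is 3.180 × 111.3 = 354 km at the equator.

354 km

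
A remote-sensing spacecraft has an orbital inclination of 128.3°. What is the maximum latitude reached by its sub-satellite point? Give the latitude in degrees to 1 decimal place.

Retrograde orbit: the ground track reaches ±(180° − i) = ±(180 − 128.3) = ±51.7°.

51.7°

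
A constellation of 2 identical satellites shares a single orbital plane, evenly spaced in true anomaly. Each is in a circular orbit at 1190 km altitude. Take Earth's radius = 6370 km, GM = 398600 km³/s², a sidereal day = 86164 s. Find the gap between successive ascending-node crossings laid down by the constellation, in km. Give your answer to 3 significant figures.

Semi-major axis a = 6370 + 1190 = 7560 km. Period T = 2π√(a³/μ) = 2π√(7560³/398600) = 6541.7 s = 109.03 min.
Single-satellite node shift = (6541.7/86164) × 360° = 27.33°.
With 2 satellites evenly phased, successive equator crossings are 27.33/2 = 13.666° apart.
That is 13.666 × 111.2 = 1519 km at the equator.

1520 km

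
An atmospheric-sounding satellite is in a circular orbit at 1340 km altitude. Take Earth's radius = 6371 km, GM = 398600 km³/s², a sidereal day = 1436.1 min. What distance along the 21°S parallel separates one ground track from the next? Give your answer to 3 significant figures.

2920 km

Semi-major axis a = 6371 + 1340 = 7711 km. Period T = 2π√(a³/μ) = 2π√(7711³/398600) = 6738.7 s = 112.31 min.
Node shift per orbit = (6738.7/86166) × 360° = 28.15°.
Equatorial spacing = 28.15 × 111.2 km/° = 3131 km.
At 21° latitude, spacing = 3131 × cos(21°) = 2923 km.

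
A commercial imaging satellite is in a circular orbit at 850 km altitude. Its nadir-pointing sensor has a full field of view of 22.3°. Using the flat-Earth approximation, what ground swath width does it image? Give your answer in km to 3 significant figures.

335 km

Half-angle = 22.3°/2 = 11.15°.
Swath width ≈ 2h·tan(θ/2) = 2 × 850 × tan(11.15°) = 335.1 km.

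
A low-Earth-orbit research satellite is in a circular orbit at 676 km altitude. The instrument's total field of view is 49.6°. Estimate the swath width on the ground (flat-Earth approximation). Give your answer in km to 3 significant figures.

625 km

Half-angle = 49.6°/2 = 24.8°.
Swath width ≈ 2h·tan(θ/2) = 2 × 676 × tan(24.8°) = 624.7 km.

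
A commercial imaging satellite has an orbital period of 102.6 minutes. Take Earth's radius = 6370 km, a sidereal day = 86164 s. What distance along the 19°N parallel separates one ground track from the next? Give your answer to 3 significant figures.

T = 102.6 min = 6156.0 s.
Node shift per orbit = (6156.0/86164) × 360° = 25.72°.
Equatorial spacing = 25.72 × 111.2 km/° = 2860 km.
At 19° latitude, spacing = 2860 × cos(19°) = 2704 km.

2700 km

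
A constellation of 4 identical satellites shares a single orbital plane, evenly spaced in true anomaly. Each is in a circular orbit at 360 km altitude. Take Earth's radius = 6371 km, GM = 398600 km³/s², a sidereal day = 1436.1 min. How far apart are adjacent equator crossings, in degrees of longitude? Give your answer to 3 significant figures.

5.74°

Semi-major axis a = 6371 + 360 = 6731 km. Period T = 2π√(a³/μ) = 2π√(6731³/398600) = 5495.8 s = 91.60 min.
Single-satellite node shift = (5495.8/86166) × 360° = 22.96°.
With 4 satellites evenly phased, successive equator crossings are 22.96/4 = 5.740° apart.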